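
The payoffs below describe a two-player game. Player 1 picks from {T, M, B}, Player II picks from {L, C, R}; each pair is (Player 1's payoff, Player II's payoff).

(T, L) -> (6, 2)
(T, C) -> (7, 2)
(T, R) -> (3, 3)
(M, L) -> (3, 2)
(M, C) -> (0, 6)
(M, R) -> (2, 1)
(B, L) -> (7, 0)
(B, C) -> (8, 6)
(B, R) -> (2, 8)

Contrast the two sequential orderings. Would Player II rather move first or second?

first

If Player 1 leads: Player II's best replies are T→R, M→C, B→R; Player 1's induced payoffs 3, 0, 2; outcome (T, R), payoffs (3, 3).
If Player II leads: Player 1's best replies are L→B, C→B, R→T; Player II's induced payoffs 0, 6, 3; outcome (B, C), payoffs (8, 6).
Player II gets 6 moving first and 3 moving second, so Player II prefers to move first.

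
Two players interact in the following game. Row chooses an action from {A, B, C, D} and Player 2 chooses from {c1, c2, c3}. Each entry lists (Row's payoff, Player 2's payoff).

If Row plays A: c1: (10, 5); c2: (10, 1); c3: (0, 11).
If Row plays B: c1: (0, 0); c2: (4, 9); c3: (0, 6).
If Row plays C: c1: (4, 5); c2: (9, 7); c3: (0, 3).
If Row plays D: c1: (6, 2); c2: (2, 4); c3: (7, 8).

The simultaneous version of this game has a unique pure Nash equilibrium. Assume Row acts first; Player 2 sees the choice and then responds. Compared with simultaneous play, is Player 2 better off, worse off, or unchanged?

worse off

Solve by backward induction (Row leads).
- A: BR = c3, leader payoff 0.
- B: BR = c2, leader payoff 4.
- C: BR = c2, leader payoff 9.
- D: BR = c3, leader payoff 7.
Among 0, 4, 9, 7, the best is 9 at C. Subgame-perfect outcome: (C, c2) with payoffs (9, 7).
Under simultaneous play:
Row's best replies: c1→A; c2→A; c3→D.
Player 2's best replies: A→c3; B→c2; C→c2; D→c3.
Only (D, c3) has each player best-responding; Nash payoffs (7, 8).
Player 2 earns 7 sequentially versus 8 at the Nash outcome: worse off.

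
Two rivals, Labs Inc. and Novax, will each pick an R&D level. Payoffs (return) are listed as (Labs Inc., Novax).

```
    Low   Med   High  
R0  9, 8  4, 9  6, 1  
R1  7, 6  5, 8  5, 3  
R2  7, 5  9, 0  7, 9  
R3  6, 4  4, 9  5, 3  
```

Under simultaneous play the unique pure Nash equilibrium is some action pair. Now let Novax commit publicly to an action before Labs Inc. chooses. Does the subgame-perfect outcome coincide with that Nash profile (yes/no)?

Backward induction with Novax moving first.
- Low → Labs Inc. plays R0 (best of 9, 7, 7, 6); Novax gets 8.
- Med → Labs Inc. plays R2 (best of 4, 5, 9, 4); Novax gets 0.
- High → Labs Inc. plays R2 (best of 6, 5, 7, 5); Novax gets 9.
Among 8, 0, 9, the best is 9 at High. Subgame-perfect outcome: (R2, High) with payoffs (7, 9).
For the simultaneous game, intersect best replies.
Labs Inc.'s best replies: Low→R0; Med→R2; High→R2.
Novax's best replies: R0→Med; R1→Med; R2→High; R3→Med.
Only (R2, High) has each player best-responding; Nash payoffs (7, 9).
Sequential outcome (R2, High) coincides with the Nash profile (R2, High).

yes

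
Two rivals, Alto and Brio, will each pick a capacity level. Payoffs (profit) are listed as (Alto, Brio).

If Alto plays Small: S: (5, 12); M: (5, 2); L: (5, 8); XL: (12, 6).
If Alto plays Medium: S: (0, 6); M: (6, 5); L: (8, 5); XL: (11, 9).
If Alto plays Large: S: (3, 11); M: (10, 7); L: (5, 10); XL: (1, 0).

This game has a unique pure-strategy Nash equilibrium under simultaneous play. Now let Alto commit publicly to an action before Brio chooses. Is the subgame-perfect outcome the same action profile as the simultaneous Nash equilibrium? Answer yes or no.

no

Brio best-responds to each possible Alto move:
- Small: BR = S, leader payoff 5.
- Medium: BR = XL, leader payoff 11.
- Large: BR = S, leader payoff 3.
Among 5, 11, 3, the best is 11 at Medium. Subgame-perfect outcome: (Medium, XL) with payoffs (11, 9).
For the simultaneous game, intersect best replies.
Alto's best replies: S→Small; M→Large; L→Medium; XL→Small.
Brio's best replies: Small→S; Medium→XL; Large→S.
Only (Small, S) has each player best-responding; Nash payoffs (5, 12).
Sequential outcome (Medium, XL) differs from the Nash profile (Small, S).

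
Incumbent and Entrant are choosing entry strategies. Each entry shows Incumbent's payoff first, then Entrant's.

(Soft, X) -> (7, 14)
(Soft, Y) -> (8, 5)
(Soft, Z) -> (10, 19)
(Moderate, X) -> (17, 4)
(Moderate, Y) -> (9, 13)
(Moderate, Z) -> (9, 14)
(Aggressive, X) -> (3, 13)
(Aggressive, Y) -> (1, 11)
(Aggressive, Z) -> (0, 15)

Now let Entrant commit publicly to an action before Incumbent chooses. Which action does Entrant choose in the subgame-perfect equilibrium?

Work backward from Incumbent's decision.
- X: Incumbent compares 7, 17, 3 and picks Moderate; Entrant would get 4.
- Y: Incumbent compares 8, 9, 1 and picks Moderate; Entrant would get 13.
- Z: Incumbent compares 10, 9, 0 and picks Soft; Entrant would get 19.
Among 4, 13, 19, the best is 19 at Z. Subgame-perfect outcome: (Soft, Z) with payoffs (10, 19).

Z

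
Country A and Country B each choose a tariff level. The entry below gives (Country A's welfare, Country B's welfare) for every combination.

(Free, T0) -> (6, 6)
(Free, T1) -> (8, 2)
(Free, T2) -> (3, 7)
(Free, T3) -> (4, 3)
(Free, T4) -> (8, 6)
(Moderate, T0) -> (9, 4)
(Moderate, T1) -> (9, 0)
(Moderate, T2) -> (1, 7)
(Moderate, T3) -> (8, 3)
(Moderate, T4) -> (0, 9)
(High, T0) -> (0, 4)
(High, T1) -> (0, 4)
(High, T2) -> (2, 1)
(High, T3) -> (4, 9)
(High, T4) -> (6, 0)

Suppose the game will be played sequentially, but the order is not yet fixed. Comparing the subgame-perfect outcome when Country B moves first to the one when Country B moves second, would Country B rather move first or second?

second

If Country A leads: Country B's best replies are Free→T2, Moderate→T4, High→T3; Country A's induced payoffs 3, 0, 4; outcome (High, T3), payoffs (4, 9).
If Country B leads: Country A's best replies are T0→Moderate, T1→Moderate, T2→Free, T3→Moderate, T4→Free; Country B's induced payoffs 4, 0, 7, 3, 6; outcome (Free, T2), payoffs (3, 7).
Country B gets 7 moving first and 9 moving second, so Country B prefers to move second.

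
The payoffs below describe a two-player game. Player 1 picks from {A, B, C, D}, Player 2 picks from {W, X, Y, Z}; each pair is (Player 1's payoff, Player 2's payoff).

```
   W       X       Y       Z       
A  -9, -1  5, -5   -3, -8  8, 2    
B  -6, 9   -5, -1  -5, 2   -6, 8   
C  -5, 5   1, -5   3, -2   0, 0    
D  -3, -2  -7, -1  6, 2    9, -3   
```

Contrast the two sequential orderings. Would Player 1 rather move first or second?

If Player 1 leads: Player 2's best replies are A→Z, B→W, C→W, D→Y; Player 1's induced payoffs 8, -6, -5, 6; outcome (A, Z), payoffs (8, 2).
If Player 2 leads: Player 1's best replies are W→D, X→A, Y→D, Z→D; Player 2's induced payoffs -2, -5, 2, -3; outcome (D, Y), payoffs (6, 2).
Player 1 gets 8 moving first and 6 moving second, so Player 1 prefers to move first.

first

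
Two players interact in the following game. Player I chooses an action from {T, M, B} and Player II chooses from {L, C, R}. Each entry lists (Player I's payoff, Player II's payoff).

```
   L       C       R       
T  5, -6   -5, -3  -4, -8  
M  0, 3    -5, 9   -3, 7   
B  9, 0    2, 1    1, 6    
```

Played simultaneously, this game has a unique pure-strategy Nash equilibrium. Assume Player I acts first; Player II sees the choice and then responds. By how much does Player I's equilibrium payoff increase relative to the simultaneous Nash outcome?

0

Work backward from Player II's decision.
- T: Player II compares -6, -3, -8 and picks C; Player I would get -5.
- M: Player II compares 3, 9, 7 and picks C; Player I would get -5.
- B: Player II compares 0, 1, 6 and picks R; Player I would get 1.
Among -5, -5, 1, the best is 1 at B. Subgame-perfect outcome: (B, R) with payoffs (1, 6).
Now find the simultaneous Nash equilibrium.
Player I's best replies: L→B; C→B; R→B.
Player II's best replies: T→C; M→C; B→R.
Only (B, R) has each player best-responding; Nash payoffs (1, 6).
Player I's commitment gain: 1 − 1 = 0.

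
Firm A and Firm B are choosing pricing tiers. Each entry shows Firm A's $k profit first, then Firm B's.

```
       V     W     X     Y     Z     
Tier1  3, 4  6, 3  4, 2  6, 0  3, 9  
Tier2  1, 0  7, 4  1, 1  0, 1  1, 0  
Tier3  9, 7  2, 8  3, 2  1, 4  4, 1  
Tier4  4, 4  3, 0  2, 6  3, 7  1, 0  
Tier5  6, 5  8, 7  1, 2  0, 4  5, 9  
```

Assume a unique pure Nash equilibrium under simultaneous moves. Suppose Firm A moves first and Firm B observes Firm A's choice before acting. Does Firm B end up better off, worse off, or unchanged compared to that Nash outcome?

Work backward from Firm B's decision.
- Tier1: Firm B compares 4, 3, 2, 0, 9 and picks Z; Firm A would get 3.
- Tier2: Firm B compares 0, 4, 1, 1, 0 and picks W; Firm A would get 7.
- Tier3: Firm B compares 7, 8, 2, 4, 1 and picks W; Firm A would get 2.
- Tier4: Firm B compares 4, 0, 6, 7, 0 and picks Y; Firm A would get 3.
- Tier5: Firm B compares 5, 7, 2, 4, 9 and picks Z; Firm A would get 5.
Maximizing over 3, 7, 2, 3, 5, Firm A chooses Tier2. Subgame-perfect outcome: (Tier2, W) with payoffs (7, 4).
For the simultaneous game, intersect best replies.
Firm A's best replies: V→Tier3; W→Tier5; X→Tier1; Y→Tier1; Z→Tier5.
Firm B's best replies: Tier1→Z; Tier2→W; Tier3→W; Tier4→Y; Tier5→Z.
The unique mutual best reply is (Tier5, Z), giving (5, 9).
Firm B earns 4 sequentially versus 9 at the Nash outcome: worse off.

worse off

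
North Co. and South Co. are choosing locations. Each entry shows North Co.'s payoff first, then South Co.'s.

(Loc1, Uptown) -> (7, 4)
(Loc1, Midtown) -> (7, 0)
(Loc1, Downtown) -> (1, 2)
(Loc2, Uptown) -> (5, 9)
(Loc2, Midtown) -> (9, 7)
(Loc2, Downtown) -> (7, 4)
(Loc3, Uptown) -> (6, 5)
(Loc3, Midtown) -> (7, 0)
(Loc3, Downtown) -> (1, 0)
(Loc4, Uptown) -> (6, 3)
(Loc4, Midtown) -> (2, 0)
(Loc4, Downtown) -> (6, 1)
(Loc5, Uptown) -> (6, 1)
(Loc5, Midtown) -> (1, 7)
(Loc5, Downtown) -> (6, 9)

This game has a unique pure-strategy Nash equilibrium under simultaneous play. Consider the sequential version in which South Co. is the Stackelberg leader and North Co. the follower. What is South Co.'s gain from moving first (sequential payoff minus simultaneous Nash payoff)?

Backward induction with South Co. moving first.
- Uptown → North Co. plays Loc1 (best of 7, 5, 6, 6, 6); South Co. gets 4.
- Midtown → North Co. plays Loc2 (best of 7, 9, 7, 2, 1); South Co. gets 7.
- Downtown → North Co. plays Loc2 (best of 1, 7, 1, 6, 6); South Co. gets 4.
Maximizing over 4, 7, 4, South Co. chooses Midtown. Subgame-perfect outcome: (Loc2, Midtown) with payoffs (9, 7).
For the simultaneous game, intersect best replies.
North Co.'s best replies: Uptown→Loc1; Midtown→Loc2; Downtown→Loc2.
South Co.'s best replies: Loc1→Uptown; Loc2→Uptown; Loc3→Uptown; Loc4→Uptown; Loc5→Downtown.
The unique mutual best reply is (Loc1, Uptown), giving (7, 4).
South Co.'s commitment gain: 7 − 4 = 3.

3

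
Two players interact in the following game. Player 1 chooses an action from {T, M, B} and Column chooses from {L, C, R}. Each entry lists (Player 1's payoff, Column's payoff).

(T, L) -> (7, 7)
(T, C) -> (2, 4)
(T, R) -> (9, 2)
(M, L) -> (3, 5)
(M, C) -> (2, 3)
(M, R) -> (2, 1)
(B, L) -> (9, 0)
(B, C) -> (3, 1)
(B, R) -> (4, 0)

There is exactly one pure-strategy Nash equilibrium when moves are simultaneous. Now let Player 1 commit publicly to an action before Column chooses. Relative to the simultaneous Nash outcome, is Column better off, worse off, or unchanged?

Backward induction with Player 1 moving first.
- T → Column plays L (best of 7, 4, 2); Player 1 gets 7.
- M → Column plays L (best of 5, 3, 1); Player 1 gets 3.
- B → Column plays C (best of 0, 1, 0); Player 1 gets 3.
Maximizing over 7, 3, 3, Player 1 chooses T. Subgame-perfect outcome: (T, L) with payoffs (7, 7).
Under simultaneous play:
Player 1's best replies: L→B; C→B; R→T.
Column's best replies: T→L; M→L; B→C.
Only (B, C) has each player best-responding; Nash payoffs (3, 1).
Column earns 7 sequentially versus 1 at the Nash outcome: better off.

better off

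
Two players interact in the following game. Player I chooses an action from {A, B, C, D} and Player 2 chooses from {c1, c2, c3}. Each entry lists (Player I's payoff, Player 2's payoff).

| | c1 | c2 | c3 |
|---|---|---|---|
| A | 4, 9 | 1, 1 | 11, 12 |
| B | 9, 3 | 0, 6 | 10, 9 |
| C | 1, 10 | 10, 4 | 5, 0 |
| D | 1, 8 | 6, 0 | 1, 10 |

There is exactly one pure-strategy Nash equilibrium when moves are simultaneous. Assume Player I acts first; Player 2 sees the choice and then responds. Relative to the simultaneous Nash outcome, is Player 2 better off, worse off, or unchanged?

Solve by backward induction (Player I leads).
- A: Player 2 compares 9, 1, 12 and picks c3; Player I would get 11.
- B: Player 2 compares 3, 6, 9 and picks c3; Player I would get 10.
- C: Player 2 compares 10, 4, 0 and picks c1; Player I would get 1.
- D: Player 2 compares 8, 0, 10 and picks c3; Player I would get 1.
Player I's induced payoffs are 11, 10, 1, 1, so Player I commits to A. Subgame-perfect outcome: (A, c3) with payoffs (11, 12).
Under simultaneous play:
Player I's best replies: c1→B; c2→C; c3→A.
Player 2's best replies: A→c3; B→c3; C→c1; D→c3.
Only (A, c3) has each player best-responding; Nash payoffs (11, 12).
Player 2 earns 12 sequentially versus 12 at the Nash outcome: unchanged.

unchanged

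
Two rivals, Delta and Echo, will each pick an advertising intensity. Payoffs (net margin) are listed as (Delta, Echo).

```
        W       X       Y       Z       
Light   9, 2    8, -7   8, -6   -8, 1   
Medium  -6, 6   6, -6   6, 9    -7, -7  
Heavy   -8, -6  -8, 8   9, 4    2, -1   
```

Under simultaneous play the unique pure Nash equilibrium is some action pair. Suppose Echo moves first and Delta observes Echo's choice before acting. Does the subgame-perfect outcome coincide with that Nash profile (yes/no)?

Solve by backward induction (Echo leads).
- W → Delta plays Light (best of 9, -6, -8); Echo gets 2.
- X → Delta plays Light (best of 8, 6, -8); Echo gets -7.
- Y → Delta plays Heavy (best of 8, 6, 9); Echo gets 4.
- Z → Delta plays Heavy (best of -8, -7, 2); Echo gets -1.
Echo's induced payoffs are 2, -7, 4, -1, so Echo commits to Y. Subgame-perfect outcome: (Heavy, Y) with payoffs (9, 4).
Now find the simultaneous Nash equilibrium.
Delta's best replies: W→Light; X→Light; Y→Heavy; Z→Heavy.
Echo's best replies: Light→W; Medium→Y; Heavy→X.
The unique mutual best reply is (Light, W), giving (9, 2).
Sequential outcome (Heavy, Y) differs from the Nash profile (Light, W).

no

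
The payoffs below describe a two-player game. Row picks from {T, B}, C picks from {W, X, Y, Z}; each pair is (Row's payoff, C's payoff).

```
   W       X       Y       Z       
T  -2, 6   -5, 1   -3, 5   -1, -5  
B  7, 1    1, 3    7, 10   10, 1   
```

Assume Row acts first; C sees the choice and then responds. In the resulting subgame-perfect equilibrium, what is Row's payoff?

7

Solve by backward induction (Row leads).
- T → C plays W (best of 6, 1, 5, -5); Row gets -2.
- B → C plays Y (best of 1, 3, 10, 1); Row gets 7.
Row's induced payoffs are -2, 7, so Row commits to B. Subgame-perfect outcome: (B, Y) with payoffs (7, 10).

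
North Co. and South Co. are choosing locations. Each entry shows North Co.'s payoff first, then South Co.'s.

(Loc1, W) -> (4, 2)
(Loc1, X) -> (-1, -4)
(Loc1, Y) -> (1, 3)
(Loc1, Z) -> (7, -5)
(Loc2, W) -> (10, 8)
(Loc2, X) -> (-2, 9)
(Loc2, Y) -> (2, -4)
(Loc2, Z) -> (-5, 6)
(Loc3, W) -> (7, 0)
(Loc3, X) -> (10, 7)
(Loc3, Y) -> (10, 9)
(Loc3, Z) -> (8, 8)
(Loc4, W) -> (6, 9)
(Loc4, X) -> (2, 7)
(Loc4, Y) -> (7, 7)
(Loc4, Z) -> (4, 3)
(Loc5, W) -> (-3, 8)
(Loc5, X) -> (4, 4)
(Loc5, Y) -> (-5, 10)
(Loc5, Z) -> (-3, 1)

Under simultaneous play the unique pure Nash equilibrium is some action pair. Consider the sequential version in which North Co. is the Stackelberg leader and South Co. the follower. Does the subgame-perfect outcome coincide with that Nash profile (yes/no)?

yes

Backward induction with North Co. moving first.
- Loc1: BR = Y, leader payoff 1.
- Loc2: BR = X, leader payoff -2.
- Loc3: BR = Y, leader payoff 10.
- Loc4: BR = W, leader payoff 6.
- Loc5: BR = Y, leader payoff -5.
North Co.'s induced payoffs are 1, -2, 10, 6, -5, so North Co. commits to Loc3. Subgame-perfect outcome: (Loc3, Y) with payoffs (10, 9).
Under simultaneous play:
North Co.'s best replies: W→Loc2; X→Loc3; Y→Loc3; Z→Loc3.
South Co.'s best replies: Loc1→Y; Loc2→X; Loc3→Y; Loc4→W; Loc5→Y.
Only (Loc3, Y) has each player best-responding; Nash payoffs (10, 9).
Sequential outcome (Loc3, Y) coincides with the Nash profile (Loc3, Y).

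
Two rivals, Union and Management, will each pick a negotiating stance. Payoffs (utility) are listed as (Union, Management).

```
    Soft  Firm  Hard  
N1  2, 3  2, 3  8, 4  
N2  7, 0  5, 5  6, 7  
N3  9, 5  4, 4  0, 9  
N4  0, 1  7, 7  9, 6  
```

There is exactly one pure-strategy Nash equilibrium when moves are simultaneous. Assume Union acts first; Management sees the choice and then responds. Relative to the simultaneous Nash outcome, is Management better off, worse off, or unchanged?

worse off

Management best-responds to each possible Union move:
- N1: Management compares 3, 3, 4 and picks Hard; Union would get 8.
- N2: Management compares 0, 5, 7 and picks Hard; Union would get 6.
- N3: Management compares 5, 4, 9 and picks Hard; Union would get 0.
- N4: Management compares 1, 7, 6 and picks Firm; Union would get 7.
Union's induced payoffs are 8, 6, 0, 7, so Union commits to N1. Subgame-perfect outcome: (N1, Hard) with payoffs (8, 4).
For the simultaneous game, intersect best replies.
Union's best replies: Soft→N3; Firm→N4; Hard→N4.
Management's best replies: N1→Hard; N2→Hard; N3→Hard; N4→Firm.
The unique mutual best reply is (N4, Firm), giving (7, 7).
Management earns 4 sequentially versus 7 at the Nash outcome: worse off.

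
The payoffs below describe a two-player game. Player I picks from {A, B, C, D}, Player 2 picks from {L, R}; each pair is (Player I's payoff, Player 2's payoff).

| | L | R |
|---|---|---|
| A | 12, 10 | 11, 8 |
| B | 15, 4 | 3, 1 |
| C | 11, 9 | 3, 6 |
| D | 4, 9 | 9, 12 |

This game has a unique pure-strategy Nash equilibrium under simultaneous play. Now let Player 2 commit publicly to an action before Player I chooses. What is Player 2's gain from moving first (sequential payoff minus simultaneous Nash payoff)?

4

Backward induction with Player 2 moving first.
- L: BR = B, leader payoff 4.
- R: BR = A, leader payoff 8.
Player 2's induced payoffs are 4, 8, so Player 2 commits to R. Subgame-perfect outcome: (A, R) with payoffs (11, 8).
Now find the simultaneous Nash equilibrium.
Player I's best replies: L→B; R→A.
Player 2's best replies: A→L; B→L; C→L; D→R.
Only (B, L) has each player best-responding; Nash payoffs (15, 4).
Player 2's commitment gain: 8 − 4 = 4.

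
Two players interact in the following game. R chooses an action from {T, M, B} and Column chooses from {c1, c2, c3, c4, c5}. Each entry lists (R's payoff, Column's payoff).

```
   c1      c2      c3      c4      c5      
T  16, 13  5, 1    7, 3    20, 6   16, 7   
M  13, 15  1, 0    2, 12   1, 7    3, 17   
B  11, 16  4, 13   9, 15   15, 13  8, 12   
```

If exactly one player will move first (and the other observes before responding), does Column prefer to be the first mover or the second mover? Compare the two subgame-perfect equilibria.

first

If R leads: Column's best replies are T→c1, M→c5, B→c1; R's induced payoffs 16, 3, 11; outcome (T, c1), payoffs (16, 13).
If Column leads: R's best replies are c1→T, c2→T, c3→B, c4→T, c5→T; Column's induced payoffs 13, 1, 15, 6, 7; outcome (B, c3), payoffs (9, 15).
Column gets 15 moving first and 13 moving second, so Column prefers to move first.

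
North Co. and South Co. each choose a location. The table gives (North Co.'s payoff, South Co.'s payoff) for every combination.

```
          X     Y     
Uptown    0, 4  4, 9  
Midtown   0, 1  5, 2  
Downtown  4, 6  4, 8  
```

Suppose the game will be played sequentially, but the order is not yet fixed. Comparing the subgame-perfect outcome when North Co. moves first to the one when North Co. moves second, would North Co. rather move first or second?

If North Co. leads: South Co.'s best replies are Uptown→Y, Midtown→Y, Downtown→Y; North Co.'s induced payoffs 4, 5, 4; outcome (Midtown, Y), payoffs (5, 2).
If South Co. leads: North Co.'s best replies are X→Downtown, Y→Midtown; South Co.'s induced payoffs 6, 2; outcome (Downtown, X), payoffs (4, 6).
North Co. gets 5 moving first and 4 moving second, so North Co. prefers to move first.

first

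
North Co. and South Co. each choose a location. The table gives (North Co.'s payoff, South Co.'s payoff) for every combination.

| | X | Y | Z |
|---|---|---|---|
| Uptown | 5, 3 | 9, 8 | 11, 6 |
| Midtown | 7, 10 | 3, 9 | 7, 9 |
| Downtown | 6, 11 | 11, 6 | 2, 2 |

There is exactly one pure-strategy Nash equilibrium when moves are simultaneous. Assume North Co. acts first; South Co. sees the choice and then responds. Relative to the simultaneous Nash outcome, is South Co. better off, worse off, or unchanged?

worse off

Work backward from South Co.'s decision.
- Uptown → South Co. plays Y (best of 3, 8, 6); North Co. gets 9.
- Midtown → South Co. plays X (best of 10, 9, 9); North Co. gets 7.
- Downtown → South Co. plays X (best of 11, 6, 2); North Co. gets 6.
Among 9, 7, 6, the best is 9 at Uptown. Subgame-perfect outcome: (Uptown, Y) with payoffs (9, 8).
For the simultaneous game, intersect best replies.
North Co.'s best replies: X→Midtown; Y→Downtown; Z→Uptown.
South Co.'s best replies: Uptown→Y; Midtown→X; Downtown→X.
Only (Midtown, X) has each player best-responding; Nash payoffs (7, 10).
South Co. earns 8 sequentially versus 10 at the Nash outcome: worse off.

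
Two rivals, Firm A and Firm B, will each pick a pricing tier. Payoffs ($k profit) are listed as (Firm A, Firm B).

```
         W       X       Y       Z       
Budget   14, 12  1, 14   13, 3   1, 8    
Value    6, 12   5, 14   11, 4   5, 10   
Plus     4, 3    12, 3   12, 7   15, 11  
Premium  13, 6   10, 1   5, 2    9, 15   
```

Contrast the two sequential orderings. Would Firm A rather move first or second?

If Firm A leads: Firm B's best replies are Budget→X, Value→X, Plus→Z, Premium→Z; Firm A's induced payoffs 1, 5, 15, 9; outcome (Plus, Z), payoffs (15, 11).
If Firm B leads: Firm A's best replies are W→Budget, X→Plus, Y→Budget, Z→Plus; Firm B's induced payoffs 12, 3, 3, 11; outcome (Budget, W), payoffs (14, 12).
Firm A gets 15 moving first and 14 moving second, so Firm A prefers to move first.

first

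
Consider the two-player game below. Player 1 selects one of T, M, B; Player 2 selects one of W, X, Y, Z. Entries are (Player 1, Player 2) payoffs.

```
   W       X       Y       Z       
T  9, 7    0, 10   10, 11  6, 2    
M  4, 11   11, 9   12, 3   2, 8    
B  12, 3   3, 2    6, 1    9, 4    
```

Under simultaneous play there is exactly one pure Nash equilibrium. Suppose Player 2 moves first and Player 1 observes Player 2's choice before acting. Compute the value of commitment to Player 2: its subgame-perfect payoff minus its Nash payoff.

5

Backward induction with Player 2 moving first.
- W: BR = B, leader payoff 3.
- X: BR = M, leader payoff 9.
- Y: BR = M, leader payoff 3.
- Z: BR = B, leader payoff 4.
Player 2's induced payoffs are 3, 9, 3, 4, so Player 2 commits to X. Subgame-perfect outcome: (M, X) with payoffs (11, 9).
Under simultaneous play:
Player 1's best replies: W→B; X→M; Y→M; Z→B.
Player 2's best replies: T→Y; M→W; B→Z.
Only (B, Z) has each player best-responding; Nash payoffs (9, 4).
Player 2's commitment gain: 9 − 4 = 5.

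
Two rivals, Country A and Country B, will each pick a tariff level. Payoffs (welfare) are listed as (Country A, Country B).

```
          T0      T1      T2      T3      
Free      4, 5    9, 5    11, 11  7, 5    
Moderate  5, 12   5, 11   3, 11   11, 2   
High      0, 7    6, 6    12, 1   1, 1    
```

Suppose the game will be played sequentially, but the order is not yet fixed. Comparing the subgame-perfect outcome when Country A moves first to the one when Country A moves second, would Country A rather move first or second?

If Country A leads: Country B's best replies are Free→T2, Moderate→T0, High→T0; Country A's induced payoffs 11, 5, 0; outcome (Free, T2), payoffs (11, 11).
If Country B leads: Country A's best replies are T0→Moderate, T1→Free, T2→High, T3→Moderate; Country B's induced payoffs 12, 5, 1, 2; outcome (Moderate, T0), payoffs (5, 12).
Country A gets 11 moving first and 5 moving second, so Country A prefers to move first.

first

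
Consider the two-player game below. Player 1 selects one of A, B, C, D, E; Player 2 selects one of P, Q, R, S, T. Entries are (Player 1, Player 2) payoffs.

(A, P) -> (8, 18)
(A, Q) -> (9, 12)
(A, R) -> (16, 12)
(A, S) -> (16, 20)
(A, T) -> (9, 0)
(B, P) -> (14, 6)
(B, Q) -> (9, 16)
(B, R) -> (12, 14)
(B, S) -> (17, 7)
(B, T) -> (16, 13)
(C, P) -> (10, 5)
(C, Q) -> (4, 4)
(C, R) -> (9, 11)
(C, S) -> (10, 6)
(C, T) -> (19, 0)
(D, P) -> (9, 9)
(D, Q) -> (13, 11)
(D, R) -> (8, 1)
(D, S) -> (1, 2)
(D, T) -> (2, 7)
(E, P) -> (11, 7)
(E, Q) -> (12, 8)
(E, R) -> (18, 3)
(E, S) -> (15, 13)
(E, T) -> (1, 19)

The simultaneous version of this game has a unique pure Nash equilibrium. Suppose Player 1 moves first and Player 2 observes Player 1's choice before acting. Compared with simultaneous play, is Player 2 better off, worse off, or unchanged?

better off

Backward induction with Player 1 moving first.
- A: Player 2 compares 18, 12, 12, 20, 0 and picks S; Player 1 would get 16.
- B: Player 2 compares 6, 16, 14, 7, 13 and picks Q; Player 1 would get 9.
- C: Player 2 compares 5, 4, 11, 6, 0 and picks R; Player 1 would get 9.
- D: Player 2 compares 9, 11, 1, 2, 7 and picks Q; Player 1 would get 13.
- E: Player 2 compares 7, 8, 3, 13, 19 and picks T; Player 1 would get 1.
Player 1's induced payoffs are 16, 9, 9, 13, 1, so Player 1 commits to A. Subgame-perfect outcome: (A, S) with payoffs (16, 20).
Under simultaneous play:
Player 1's best replies: P→B; Q→D; R→E; S→B; T→C.
Player 2's best replies: A→S; B→Q; C→R; D→Q; E→T.
The unique mutual best reply is (D, Q), giving (13, 11).
Player 2 earns 20 sequentially versus 11 at the Nash outcome: better off.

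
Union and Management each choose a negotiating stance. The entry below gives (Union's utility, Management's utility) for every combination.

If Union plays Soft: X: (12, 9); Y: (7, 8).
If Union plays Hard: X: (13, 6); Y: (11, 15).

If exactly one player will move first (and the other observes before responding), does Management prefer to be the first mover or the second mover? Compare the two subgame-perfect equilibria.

first

If Union leads: Management's best replies are Soft→X, Hard→Y; Union's induced payoffs 12, 11; outcome (Soft, X), payoffs (12, 9).
If Management leads: Union's best replies are X→Hard, Y→Hard; Management's induced payoffs 6, 15; outcome (Hard, Y), payoffs (11, 15).
Management gets 15 moving first and 9 moving second, so Management prefers to move first.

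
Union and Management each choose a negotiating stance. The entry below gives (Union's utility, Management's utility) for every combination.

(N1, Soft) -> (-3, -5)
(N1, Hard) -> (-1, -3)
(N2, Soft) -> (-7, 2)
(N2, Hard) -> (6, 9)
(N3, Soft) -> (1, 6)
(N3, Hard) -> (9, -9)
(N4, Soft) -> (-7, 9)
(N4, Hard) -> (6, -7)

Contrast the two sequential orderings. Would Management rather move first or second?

second

If Union leads: Management's best replies are N1→Hard, N2→Hard, N3→Soft, N4→Soft; Union's induced payoffs -1, 6, 1, -7; outcome (N2, Hard), payoffs (6, 9).
If Management leads: Union's best replies are Soft→N3, Hard→N3; Management's induced payoffs 6, -9; outcome (N3, Soft), payoffs (1, 6).
Management gets 6 moving first and 9 moving second, so Management prefers to move second.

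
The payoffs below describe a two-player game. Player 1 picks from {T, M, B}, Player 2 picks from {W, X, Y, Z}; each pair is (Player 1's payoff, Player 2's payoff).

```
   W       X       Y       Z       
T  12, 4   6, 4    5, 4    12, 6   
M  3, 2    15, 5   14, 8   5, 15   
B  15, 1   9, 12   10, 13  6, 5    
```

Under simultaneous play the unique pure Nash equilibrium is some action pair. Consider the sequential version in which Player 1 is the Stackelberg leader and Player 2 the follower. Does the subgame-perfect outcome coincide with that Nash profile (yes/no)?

Player 2 best-responds to each possible Player 1 move:
- T: BR = Z, leader payoff 12.
- M: BR = Z, leader payoff 5.
- B: BR = Y, leader payoff 10.
Among 12, 5, 10, the best is 12 at T. Subgame-perfect outcome: (T, Z) with payoffs (12, 6).
Now find the simultaneous Nash equilibrium.
Player 1's best replies: W→B; X→M; Y→M; Z→T.
Player 2's best replies: T→Z; M→Z; B→Y.
The unique mutual best reply is (T, Z), giving (12, 6).
Sequential outcome (T, Z) coincides with the Nash profile (T, Z).

yes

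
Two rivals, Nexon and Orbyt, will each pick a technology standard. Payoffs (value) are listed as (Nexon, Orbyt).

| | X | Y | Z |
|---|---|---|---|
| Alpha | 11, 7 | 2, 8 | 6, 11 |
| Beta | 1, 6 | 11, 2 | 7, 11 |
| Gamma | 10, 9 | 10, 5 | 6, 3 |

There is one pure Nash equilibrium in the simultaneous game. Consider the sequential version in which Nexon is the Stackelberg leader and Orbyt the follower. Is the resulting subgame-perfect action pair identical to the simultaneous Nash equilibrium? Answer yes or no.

Solve by backward induction (Nexon leads).
- Alpha: Orbyt compares 7, 8, 11 and picks Z; Nexon would get 6.
- Beta: Orbyt compares 6, 2, 11 and picks Z; Nexon would get 7.
- Gamma: Orbyt compares 9, 5, 3 and picks X; Nexon would get 10.
Nexon's induced payoffs are 6, 7, 10, so Nexon commits to Gamma. Subgame-perfect outcome: (Gamma, X) with payoffs (10, 9).
Now find the simultaneous Nash equilibrium.
Nexon's best replies: X→Alpha; Y→Beta; Z→Beta.
Orbyt's best replies: Alpha→Z; Beta→Z; Gamma→X.
The unique mutual best reply is (Beta, Z), giving (7, 11).
Sequential outcome (Gamma, X) differs from the Nash profile (Beta, Z).

no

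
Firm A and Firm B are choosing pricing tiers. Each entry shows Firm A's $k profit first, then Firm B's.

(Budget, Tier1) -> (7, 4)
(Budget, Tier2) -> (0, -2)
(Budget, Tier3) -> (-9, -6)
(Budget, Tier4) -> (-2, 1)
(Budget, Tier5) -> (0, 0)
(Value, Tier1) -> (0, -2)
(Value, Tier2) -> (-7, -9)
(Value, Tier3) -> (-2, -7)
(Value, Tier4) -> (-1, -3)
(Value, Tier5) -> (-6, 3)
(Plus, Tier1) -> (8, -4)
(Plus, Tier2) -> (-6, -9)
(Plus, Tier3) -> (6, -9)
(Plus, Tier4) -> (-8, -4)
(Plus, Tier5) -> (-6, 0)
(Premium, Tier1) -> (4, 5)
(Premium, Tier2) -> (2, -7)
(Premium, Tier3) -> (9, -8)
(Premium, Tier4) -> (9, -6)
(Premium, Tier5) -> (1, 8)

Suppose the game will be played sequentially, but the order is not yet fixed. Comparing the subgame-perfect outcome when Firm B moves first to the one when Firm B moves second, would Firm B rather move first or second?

If Firm A leads: Firm B's best replies are Budget→Tier1, Value→Tier5, Plus→Tier5, Premium→Tier5; Firm A's induced payoffs 7, -6, -6, 1; outcome (Budget, Tier1), payoffs (7, 4).
If Firm B leads: Firm A's best replies are Tier1→Plus, Tier2→Premium, Tier3→Premium, Tier4→Premium, Tier5→Premium; Firm B's induced payoffs -4, -7, -8, -6, 8; outcome (Premium, Tier5), payoffs (1, 8).
Firm B gets 8 moving first and 4 moving second, so Firm B prefers to move first.

first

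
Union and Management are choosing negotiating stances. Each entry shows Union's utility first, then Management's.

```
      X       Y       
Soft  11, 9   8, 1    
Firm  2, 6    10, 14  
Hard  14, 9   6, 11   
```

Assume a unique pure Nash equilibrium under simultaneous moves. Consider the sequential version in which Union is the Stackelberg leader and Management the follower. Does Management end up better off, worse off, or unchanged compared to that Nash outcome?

Solve by backward induction (Union leads).
- Soft → Management plays X (best of 9, 1); Union gets 11.
- Firm → Management plays Y (best of 6, 14); Union gets 10.
- Hard → Management plays Y (best of 9, 11); Union gets 6.
Among 11, 10, 6, the best is 11 at Soft. Subgame-perfect outcome: (Soft, X) with payoffs (11, 9).
For the simultaneous game, intersect best replies.
Union's best replies: X→Hard; Y→Firm.
Management's best replies: Soft→X; Firm→Y; Hard→Y.
Only (Firm, Y) has each player best-responding; Nash payoffs (10, 14).
Management earns 9 sequentially versus 14 at the Nash outcome: worse off.

worse off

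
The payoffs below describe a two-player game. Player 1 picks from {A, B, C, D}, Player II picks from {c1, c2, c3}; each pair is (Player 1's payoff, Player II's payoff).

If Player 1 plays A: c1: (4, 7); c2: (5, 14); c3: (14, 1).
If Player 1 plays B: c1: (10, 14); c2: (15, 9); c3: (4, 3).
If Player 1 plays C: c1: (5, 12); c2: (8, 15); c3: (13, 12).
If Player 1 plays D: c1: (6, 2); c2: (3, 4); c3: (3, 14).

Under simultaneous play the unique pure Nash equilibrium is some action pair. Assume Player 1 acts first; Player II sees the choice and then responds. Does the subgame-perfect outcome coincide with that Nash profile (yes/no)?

yes

Solve by backward induction (Player 1 leads).
- A: BR = c2, leader payoff 5.
- B: BR = c1, leader payoff 10.
- C: BR = c2, leader payoff 8.
- D: BR = c3, leader payoff 3.
Among 5, 10, 8, 3, the best is 10 at B. Subgame-perfect outcome: (B, c1) with payoffs (10, 14).
Now find the simultaneous Nash equilibrium.
Player 1's best replies: c1→B; c2→B; c3→A.
Player II's best replies: A→c2; B→c1; C→c2; D→c3.
Only (B, c1) has each player best-responding; Nash payoffs (10, 14).
Sequential outcome (B, c1) coincides with the Nash profile (B, c1).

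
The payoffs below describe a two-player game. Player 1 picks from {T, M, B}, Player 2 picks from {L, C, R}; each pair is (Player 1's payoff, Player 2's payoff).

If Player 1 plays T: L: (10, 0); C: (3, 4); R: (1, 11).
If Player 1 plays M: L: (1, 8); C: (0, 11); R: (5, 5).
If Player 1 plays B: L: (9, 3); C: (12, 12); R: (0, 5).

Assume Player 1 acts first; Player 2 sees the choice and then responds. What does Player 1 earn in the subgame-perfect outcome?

Solve by backward induction (Player 1 leads).
- T: BR = R, leader payoff 1.
- M: BR = C, leader payoff 0.
- B: BR = C, leader payoff 12.
Player 1's induced payoffs are 1, 0, 12, so Player 1 commits to B. Subgame-perfect outcome: (B, C) with payoffs (12, 12).

12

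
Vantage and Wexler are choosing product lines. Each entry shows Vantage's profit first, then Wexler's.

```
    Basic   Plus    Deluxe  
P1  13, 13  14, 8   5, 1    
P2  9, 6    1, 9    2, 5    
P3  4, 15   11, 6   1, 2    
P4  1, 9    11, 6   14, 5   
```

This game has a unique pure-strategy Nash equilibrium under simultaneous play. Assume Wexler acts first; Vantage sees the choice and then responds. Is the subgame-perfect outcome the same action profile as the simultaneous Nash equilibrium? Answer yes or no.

yes

Backward induction with Wexler moving first.
- Basic → Vantage plays P1 (best of 13, 9, 4, 1); Wexler gets 13.
- Plus → Vantage plays P1 (best of 14, 1, 11, 11); Wexler gets 8.
- Deluxe → Vantage plays P4 (best of 5, 2, 1, 14); Wexler gets 5.
Wexler's induced payoffs are 13, 8, 5, so Wexler commits to Basic. Subgame-perfect outcome: (P1, Basic) with payoffs (13, 13).
For the simultaneous game, intersect best replies.
Vantage's best replies: Basic→P1; Plus→P1; Deluxe→P4.
Wexler's best replies: P1→Basic; P2→Plus; P3→Basic; P4→Basic.
Only (P1, Basic) has each player best-responding; Nash payoffs (13, 13).
Sequential outcome (P1, Basic) coincides with the Nash profile (P1, Basic).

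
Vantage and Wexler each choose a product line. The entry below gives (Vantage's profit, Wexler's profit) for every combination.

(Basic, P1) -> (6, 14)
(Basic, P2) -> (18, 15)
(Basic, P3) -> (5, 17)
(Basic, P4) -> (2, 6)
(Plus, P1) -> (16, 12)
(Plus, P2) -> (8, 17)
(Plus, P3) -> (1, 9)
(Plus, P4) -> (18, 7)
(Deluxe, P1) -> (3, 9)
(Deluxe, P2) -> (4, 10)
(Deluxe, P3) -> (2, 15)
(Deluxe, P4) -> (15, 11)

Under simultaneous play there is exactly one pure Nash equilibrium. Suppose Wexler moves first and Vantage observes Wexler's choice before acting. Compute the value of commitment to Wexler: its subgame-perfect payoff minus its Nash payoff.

0

Solve by backward induction (Wexler leads).
- P1: Vantage compares 6, 16, 3 and picks Plus; Wexler would get 12.
- P2: Vantage compares 18, 8, 4 and picks Basic; Wexler would get 15.
- P3: Vantage compares 5, 1, 2 and picks Basic; Wexler would get 17.
- P4: Vantage compares 2, 18, 15 and picks Plus; Wexler would get 7.
Wexler's induced payoffs are 12, 15, 17, 7, so Wexler commits to P3. Subgame-perfect outcome: (Basic, P3) with payoffs (5, 17).
Now find the simultaneous Nash equilibrium.
Vantage's best replies: P1→Plus; P2→Basic; P3→Basic; P4→Plus.
Wexler's best replies: Basic→P3; Plus→P2; Deluxe→P3.
Only (Basic, P3) has each player best-responding; Nash payoffs (5, 17).
Wexler's commitment gain: 17 − 17 = 0.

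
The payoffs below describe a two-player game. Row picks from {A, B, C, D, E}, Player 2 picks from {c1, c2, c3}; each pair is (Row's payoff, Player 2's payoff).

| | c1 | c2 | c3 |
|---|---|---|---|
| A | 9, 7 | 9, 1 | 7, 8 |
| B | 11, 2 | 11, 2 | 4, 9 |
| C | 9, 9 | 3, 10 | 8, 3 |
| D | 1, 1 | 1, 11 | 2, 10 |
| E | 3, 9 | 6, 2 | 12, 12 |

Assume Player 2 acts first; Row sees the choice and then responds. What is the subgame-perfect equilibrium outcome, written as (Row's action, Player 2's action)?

Work backward from Row's decision.
- c1 → Row plays B (best of 9, 11, 9, 1, 3); Player 2 gets 2.
- c2 → Row plays B (best of 9, 11, 3, 1, 6); Player 2 gets 2.
- c3 → Row plays E (best of 7, 4, 8, 2, 12); Player 2 gets 12.
Maximizing over 2, 2, 12, Player 2 chooses c3. Subgame-perfect outcome: (E, c3) with payoffs (12, 12).

(E, c3)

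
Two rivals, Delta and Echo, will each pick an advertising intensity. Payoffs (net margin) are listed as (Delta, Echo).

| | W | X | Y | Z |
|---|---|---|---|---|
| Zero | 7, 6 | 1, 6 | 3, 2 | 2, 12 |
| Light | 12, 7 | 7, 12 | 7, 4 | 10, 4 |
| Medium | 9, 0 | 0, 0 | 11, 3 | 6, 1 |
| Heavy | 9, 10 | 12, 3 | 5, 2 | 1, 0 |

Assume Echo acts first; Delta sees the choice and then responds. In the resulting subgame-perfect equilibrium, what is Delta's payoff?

Work backward from Delta's decision.
- W → Delta plays Light (best of 7, 12, 9, 9); Echo gets 7.
- X → Delta plays Heavy (best of 1, 7, 0, 12); Echo gets 3.
- Y → Delta plays Medium (best of 3, 7, 11, 5); Echo gets 3.
- Z → Delta plays Light (best of 2, 10, 6, 1); Echo gets 4.
Among 7, 3, 3, 4, the best is 7 at W. Subgame-perfect outcome: (Light, W) with payoffs (12, 7).

12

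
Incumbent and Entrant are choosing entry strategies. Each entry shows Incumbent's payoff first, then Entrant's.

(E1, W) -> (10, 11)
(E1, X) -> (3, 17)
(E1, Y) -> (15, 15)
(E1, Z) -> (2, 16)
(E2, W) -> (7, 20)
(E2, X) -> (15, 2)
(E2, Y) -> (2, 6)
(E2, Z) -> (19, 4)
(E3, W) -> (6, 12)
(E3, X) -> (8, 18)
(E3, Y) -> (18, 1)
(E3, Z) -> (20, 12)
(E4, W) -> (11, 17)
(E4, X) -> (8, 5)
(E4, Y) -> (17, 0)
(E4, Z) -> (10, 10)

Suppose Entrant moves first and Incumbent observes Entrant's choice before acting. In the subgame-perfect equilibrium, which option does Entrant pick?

Work backward from Incumbent's decision.
- W: BR = E4, leader payoff 17.
- X: BR = E2, leader payoff 2.
- Y: BR = E3, leader payoff 1.
- Z: BR = E3, leader payoff 12.
Entrant's induced payoffs are 17, 2, 1, 12, so Entrant commits to W. Subgame-perfect outcome: (E4, W) with payoffs (11, 17).

W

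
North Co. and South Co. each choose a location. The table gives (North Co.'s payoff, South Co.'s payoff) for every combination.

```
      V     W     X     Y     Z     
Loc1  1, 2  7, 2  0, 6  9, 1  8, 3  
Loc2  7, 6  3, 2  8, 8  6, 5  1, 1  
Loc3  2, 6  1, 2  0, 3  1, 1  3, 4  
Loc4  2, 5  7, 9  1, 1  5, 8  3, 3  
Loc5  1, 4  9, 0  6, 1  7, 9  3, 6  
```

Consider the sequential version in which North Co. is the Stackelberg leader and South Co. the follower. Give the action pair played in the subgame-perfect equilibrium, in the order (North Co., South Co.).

(Loc2, X)

Solve by backward induction (North Co. leads).
- Loc1 → South Co. plays X (best of 2, 2, 6, 1, 3); North Co. gets 0.
- Loc2 → South Co. plays X (best of 6, 2, 8, 5, 1); North Co. gets 8.
- Loc3 → South Co. plays V (best of 6, 2, 3, 1, 4); North Co. gets 2.
- Loc4 → South Co. plays W (best of 5, 9, 1, 8, 3); North Co. gets 7.
- Loc5 → South Co. plays Y (best of 4, 0, 1, 9, 6); North Co. gets 7.
Among 0, 8, 2, 7, 7, the best is 8 at Loc2. Subgame-perfect outcome: (Loc2, X) with payoffs (8, 8).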